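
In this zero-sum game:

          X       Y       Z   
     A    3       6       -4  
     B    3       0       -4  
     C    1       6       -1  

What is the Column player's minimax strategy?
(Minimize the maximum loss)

Column should play Z, value = -1

Work:
Column player minimizes Row's maximum payoff:
Column X: max payoff to Row = 3
Column Y: max payoff to Row = 6
Column Z: max payoff to Row = -1
Minimum is -1, achieved by column Z.
Minimax strategy: Z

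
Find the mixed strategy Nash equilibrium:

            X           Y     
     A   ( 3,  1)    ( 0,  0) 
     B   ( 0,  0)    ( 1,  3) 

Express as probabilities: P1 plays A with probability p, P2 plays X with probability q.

p = 0.75, q = 0.25

Work:
Find probabilities that make opponent indifferent:
P2 chooses q to make P1 indifferent between A and B
P1 chooses p to make P2 indifferent between X and Y
Mixed NE: P1 plays (A: 0.75, B: 0.25), P2 plays (X: 0.25, Y: 0.75)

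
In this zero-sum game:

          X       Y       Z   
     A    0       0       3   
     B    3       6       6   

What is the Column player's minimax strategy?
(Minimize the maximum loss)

Column should play X, value = 3

Work:
Column player minimizes Row's maximum payoff:
Column X: max payoff to Row = 3
Column Y: max payoff to Row = 6
Column Z: max payoff to Row = 6
Minimum is 3, achieved by column X.
Minimax strategy: X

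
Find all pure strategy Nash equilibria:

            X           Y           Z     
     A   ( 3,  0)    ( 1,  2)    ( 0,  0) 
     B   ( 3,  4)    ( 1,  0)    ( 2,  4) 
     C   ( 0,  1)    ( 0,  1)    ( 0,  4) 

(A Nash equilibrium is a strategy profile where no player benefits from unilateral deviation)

Nash equilibrium: (A, Y), (B, X), (B, Z)

Work:
Best responses:
  P1 vs X: payoffs [3, 3, 0] → best response A/B (payoff 3)
  P1 vs Y: payoffs [1, 1, 0] → best response A/B (payoff 1)
  P1 vs Z: payoffs [0, 2, 0] → best response B (payoff 2)
  P2 vs A: payoffs [0, 2, 0] → best response Y (payoff 2)
  P2 vs B: payoffs [4, 0, 4] → best response X/Z (payoff 4)
  P2 vs C: payoffs [1, 1, 4] → best response Z (payoff 4)
Mutual best responses: (A,Y), (B,X), (B,Z) → Nash equilibria.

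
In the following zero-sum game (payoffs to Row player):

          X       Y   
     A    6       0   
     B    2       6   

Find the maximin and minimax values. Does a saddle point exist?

Maximin = 2, Minimax = 6, Saddle: False

Work:
Row minimums: [0, 2] → maximin = 2
Column maximums: [6, 6] → minimax = 6
No saddle point (maximin ≠ minimax). Mixed strategy needed.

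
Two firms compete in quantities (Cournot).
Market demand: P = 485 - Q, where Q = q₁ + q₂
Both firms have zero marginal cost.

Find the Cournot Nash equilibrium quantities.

q₁* = q₂* = 161.67; P* = 161.67

Work:
Profit: π_i = P·q_i = (a - q_i - q_j)·q_i
FOC: ∂π_i/∂q_i = a - 2q_i - q_j = 0
Reaction function: q_i = (485 - q_j)/2
Symmetry: q* = 485/3 = 161.67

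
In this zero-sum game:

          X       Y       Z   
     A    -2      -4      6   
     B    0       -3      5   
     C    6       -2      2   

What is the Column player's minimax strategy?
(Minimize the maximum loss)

Column should play Y, value = -2

Work:
Column player minimizes Row's maximum payoff:
Column X: max payoff to Row = 6
Column Y: max payoff to Row = -2
Column Z: max payoff to Row = 6
Minimum is -2, achieved by column Y.
Minimax strategy: Y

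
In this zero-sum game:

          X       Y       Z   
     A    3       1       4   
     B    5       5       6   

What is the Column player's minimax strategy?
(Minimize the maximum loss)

Column should play X or Y (all achieve the minimum), value = 5

Work:
Column player minimizes Row's maximum payoff:
Column X: max payoff to Row = 5
Column Y: max payoff to Row = 5
Column Z: max payoff to Row = 6
Minimum is 5, achieved by columns X, Y (tied).
Each of X or Y is a minimax strategy.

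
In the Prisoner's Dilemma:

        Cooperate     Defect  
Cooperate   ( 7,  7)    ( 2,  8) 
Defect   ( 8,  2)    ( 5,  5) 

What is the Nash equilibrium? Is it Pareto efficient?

(Defect, Defect) is NE; not Pareto efficient

Work:
Defect dominates Cooperate for both players:
If P2 cooperates: Defect (8) > Cooperate (7)
If P2 defects: Defect (5) > Cooperate (2)
NE: (Defect, Defect) with payoff (5, 5)
But (Cooperate, Cooperate) = (7, 7) Pareto dominates (5, 5)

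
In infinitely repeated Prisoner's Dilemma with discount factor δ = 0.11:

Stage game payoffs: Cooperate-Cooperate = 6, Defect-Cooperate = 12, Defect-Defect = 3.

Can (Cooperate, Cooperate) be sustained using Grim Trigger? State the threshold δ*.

δ* = 0.6667; since δ = 0.11 < 0.6667, cooperation cannot be sustained

Work:
For Grim Trigger:
Cooperate forever: 6/(1-δ)
Defect then punished: 12 + 3·δ/(1-δ)
Need: 6/(1-δ) ≥ 12 + 3·δ/(1-δ)
Solving: δ ≥ (T-R)/(T-P) = (12-6)/(12-3) = 0.6667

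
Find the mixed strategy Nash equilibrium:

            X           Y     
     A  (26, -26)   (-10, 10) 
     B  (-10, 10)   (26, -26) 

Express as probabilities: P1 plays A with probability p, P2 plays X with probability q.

p = 0.5, q = 0.5

Work:
Find probabilities that make opponent indifferent:
P2 chooses q to make P1 indifferent between A and B
P1 chooses p to make P2 indifferent between X and Y
Mixed NE: P1 plays (A: 0.5, B: 0.5), P2 plays (X: 0.5, Y: 0.5)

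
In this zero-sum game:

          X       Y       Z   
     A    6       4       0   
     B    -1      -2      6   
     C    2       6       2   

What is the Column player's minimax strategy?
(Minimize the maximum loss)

Column should play X or Y or Z (all achieve the minimum), value = 6

Work:
Column player minimizes Row's maximum payoff:
Column X: max payoff to Row = 6
Column Y: max payoff to Row = 6
Column Z: max payoff to Row = 6
Minimum is 6, achieved by columns X, Y, Z (tied).
Each of X or Y or Z is a minimax strategy.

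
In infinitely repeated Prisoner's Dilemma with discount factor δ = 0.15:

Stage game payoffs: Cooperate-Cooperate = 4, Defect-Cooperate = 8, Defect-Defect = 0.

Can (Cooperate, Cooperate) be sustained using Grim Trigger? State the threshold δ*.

δ* = 0.5; since δ = 0.15 < 0.5, cooperation cannot be sustained

Work:
For Grim Trigger:
Cooperate forever: 4/(1-δ)
Defect then punished: 8 + 0·δ/(1-δ)
Need: 4/(1-δ) ≥ 8 + 0·δ/(1-δ)
Solving: δ ≥ (T-R)/(T-P) = (8-4)/(8-0) = 0.5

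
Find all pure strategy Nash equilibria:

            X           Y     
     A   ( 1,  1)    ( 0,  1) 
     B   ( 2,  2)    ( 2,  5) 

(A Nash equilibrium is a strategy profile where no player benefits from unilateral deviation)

Nash equilibrium: (B, Y)

Work:
Best responses:
  P1 vs X: payoffs [1, 2] → best response B (payoff 2)
  P1 vs Y: payoffs [0, 2] → best response B (payoff 2)
  P2 vs A: payoffs [1, 1] → best response X/Y (payoff 1)
  P2 vs B: payoffs [2, 5] → best response Y (payoff 5)
Mutual best responses: (B,Y) → Nash equilibria.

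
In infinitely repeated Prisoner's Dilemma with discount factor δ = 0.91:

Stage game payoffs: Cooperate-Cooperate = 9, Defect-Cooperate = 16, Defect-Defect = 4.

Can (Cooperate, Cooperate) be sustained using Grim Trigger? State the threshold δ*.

δ* = 0.5833; since δ = 0.91 ≥ 0.5833, cooperation can be sustained

Work:
For Grim Trigger:
Cooperate forever: 9/(1-δ)
Defect then punished: 16 + 4·δ/(1-δ)
Need: 9/(1-δ) ≥ 16 + 4·δ/(1-δ)
Solving: δ ≥ (T-R)/(T-P) = (16-9)/(16-4) = 0.5833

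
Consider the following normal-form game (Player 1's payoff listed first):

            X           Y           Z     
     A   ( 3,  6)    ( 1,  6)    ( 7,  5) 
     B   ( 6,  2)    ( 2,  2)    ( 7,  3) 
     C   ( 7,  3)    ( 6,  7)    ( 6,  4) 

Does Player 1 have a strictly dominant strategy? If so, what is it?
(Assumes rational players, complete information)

No strictly dominant strategy exists for Player 1

Work:
A strategy strictly dominates another if it gives a strictly higher payoff against every opponent action. Compare each pair of P1's strategies column-by-column:
  A vs B: [3 vs 6, 1 vs 2, 7 vs 7] → A does not strictly dominate B (column X: 3 ≤ 6)
  A vs C: [3 vs 7, 1 vs 6, 7 vs 6] → A does not strictly dominate C (column X: 3 ≤ 7)
  B vs A: [6 vs 3, 2 vs 1, 7 vs 7] → B does not strictly dominate A (column Z: 7 ≤ 7)
  B vs C: [6 vs 7, 2 vs 6, 7 vs 6] → B does not strictly dominate C (column X: 6 ≤ 7)
  C vs A: [7 vs 3, 6 vs 1, 6 vs 7] → C does not strictly dominate A (column Z: 6 ≤ 7)
  C vs B: [7 vs 6, 6 vs 2, 6 vs 7] → C does not strictly dominate B (column Z: 6 ≤ 7)
No single strategy strictly dominates all others → no strictly dominant strategy.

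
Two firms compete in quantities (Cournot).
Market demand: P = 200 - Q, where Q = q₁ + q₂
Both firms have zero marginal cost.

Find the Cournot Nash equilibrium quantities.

q₁* = q₂* = 66.67; P* = 66.67

Work:
Profit: π_i = P·q_i = (a - q_i - q_j)·q_i
FOC: ∂π_i/∂q_i = a - 2q_i - q_j = 0
Reaction function: q_i = (200 - q_j)/2
Symmetry: q* = 200/3 = 66.67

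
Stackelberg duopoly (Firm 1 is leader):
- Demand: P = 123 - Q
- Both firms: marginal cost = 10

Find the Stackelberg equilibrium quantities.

q₁* (leader) = 56.5, q₂* (follower) = 28.25

Work:
Follower's reaction: q₂ = (a - c - q₁)/2
Leader substitutes: π₁ = q₁·(a - q₁ - (a-c-q₁)/2 - c)
FOC: q₁* = (123 - 10)/2 = 56.50
Then: q₂* = (123 - 10 - 56.5)/2 = 28.25
Leader has first-mover advantage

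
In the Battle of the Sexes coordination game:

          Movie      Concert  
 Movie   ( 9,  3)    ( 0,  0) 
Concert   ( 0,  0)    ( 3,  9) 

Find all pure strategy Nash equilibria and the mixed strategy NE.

Pure NE: (Movie, Movie) and (Concert, Concert); Mixed NE: p = 0.75, q = 0.25

Work:
Check pure NE:
(Movie, Movie): (9, 3) - no unilateral deviation beneficial
(Concert, Concert): (3, 9) - no unilateral deviation beneficial
Mixed NE: P1 plays Movie with p = 0.75, P2 plays Movie with q = 0.25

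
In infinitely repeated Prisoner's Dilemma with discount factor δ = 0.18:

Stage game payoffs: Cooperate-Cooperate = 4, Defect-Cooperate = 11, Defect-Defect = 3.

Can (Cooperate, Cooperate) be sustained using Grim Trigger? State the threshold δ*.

δ* = 0.875; since δ = 0.18 < 0.875, cooperation cannot be sustained

Work:
For Grim Trigger:
Cooperate forever: 4/(1-δ)
Defect then punished: 11 + 3·δ/(1-δ)
Need: 4/(1-δ) ≥ 11 + 3·δ/(1-δ)
Solving: δ ≥ (T-R)/(T-P) = (11-4)/(11-3) = 0.875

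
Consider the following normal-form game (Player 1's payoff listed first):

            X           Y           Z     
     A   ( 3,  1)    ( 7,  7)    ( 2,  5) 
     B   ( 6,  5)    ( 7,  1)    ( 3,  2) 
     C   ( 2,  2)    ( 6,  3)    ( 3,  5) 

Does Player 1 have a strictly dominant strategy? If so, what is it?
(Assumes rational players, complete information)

No strictly dominant strategy exists for Player 1

Work:
A strategy strictly dominates another if it gives a strictly higher payoff against every opponent action. Compare each pair of P1's strategies column-by-column:
  A vs B: [3 vs 6, 7 vs 7, 2 vs 3] → A does not strictly dominate B (column X: 3 ≤ 6)
  A vs C: [3 vs 2, 7 vs 6, 2 vs 3] → A does not strictly dominate C (column Z: 2 ≤ 3)
  B vs A: [6 vs 3, 7 vs 7, 3 vs 2] → B does not strictly dominate A (column Y: 7 ≤ 7)
  B vs C: [6 vs 2, 7 vs 6, 3 vs 3] → B does not strictly dominate C (column Z: 3 ≤ 3)
  C vs A: [2 vs 3, 6 vs 7, 3 vs 2] → C does not strictly dominate A (column X: 2 ≤ 3)
  C vs B: [2 vs 6, 6 vs 7, 3 vs 3] → C does not strictly dominate B (column X: 2 ≤ 6)
No single strategy strictly dominates all others → no strictly dominant strategy.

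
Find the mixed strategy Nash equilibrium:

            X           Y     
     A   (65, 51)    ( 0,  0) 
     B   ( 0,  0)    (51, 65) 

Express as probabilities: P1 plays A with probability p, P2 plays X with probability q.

p = 0.5603, q = 0.4397

Work:
Find probabilities that make opponent indifferent:
P2 chooses q to make P1 indifferent between A and B
P1 chooses p to make P2 indifferent between X and Y
Mixed NE: P1 plays (A: 0.5603, B: 0.4397), P2 plays (X: 0.4397, Y: 0.5603)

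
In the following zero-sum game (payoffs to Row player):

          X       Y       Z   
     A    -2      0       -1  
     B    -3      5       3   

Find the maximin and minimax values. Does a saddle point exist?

Maximin = -2, Minimax = -2, Saddle: True

Work:
Row minimums: [-2, -3] → maximin = -2
Column maximums: [-2, 5, 3] → minimax = -2
Saddle point exists! Game value = -2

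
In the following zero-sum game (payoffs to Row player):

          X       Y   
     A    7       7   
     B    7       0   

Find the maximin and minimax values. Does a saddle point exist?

Maximin = 7, Minimax = 7, Saddle: True

Work:
Row minimums: [7, 0] → maximin = 7
Column maximums: [7, 7] → minimax = 7
Saddle point exists! Game value = 7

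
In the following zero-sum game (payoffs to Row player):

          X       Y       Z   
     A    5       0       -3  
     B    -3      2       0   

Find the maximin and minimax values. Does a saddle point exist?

Maximin = -3, Minimax = 0, Saddle: False

Work:
Row minimums: [-3, -3] → maximin = -3
Column maximums: [5, 2, 0] → minimax = 0
No saddle point (maximin ≠ minimax). Mixed strategy needed.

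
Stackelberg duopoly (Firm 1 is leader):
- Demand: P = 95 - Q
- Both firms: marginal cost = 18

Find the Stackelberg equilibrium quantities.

q₁* (leader) = 38.5, q₂* (follower) = 19.25

Work:
Follower's reaction: q₂ = (a - c - q₁)/2
Leader substitutes: π₁ = q₁·(a - q₁ - (a-c-q₁)/2 - c)
FOC: q₁* = (95 - 18)/2 = 38.50
Then: q₂* = (95 - 18 - 38.5)/2 = 19.25
Leader has first-mover advantage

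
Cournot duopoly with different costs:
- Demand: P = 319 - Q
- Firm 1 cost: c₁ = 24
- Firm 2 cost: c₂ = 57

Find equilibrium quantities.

q₁* = 109.33, q₂* = 76.33

Work:
Reaction: q₁ = (319 - 24 - q₂)/2
Reaction: q₂ = (319 - 57 - q₁)/2
Solve simultaneously:
q₁* = (319 - 2×24 + 57)/3 = 109.33
q₂* = (319 - 2×57 + 24)/3 = 76.33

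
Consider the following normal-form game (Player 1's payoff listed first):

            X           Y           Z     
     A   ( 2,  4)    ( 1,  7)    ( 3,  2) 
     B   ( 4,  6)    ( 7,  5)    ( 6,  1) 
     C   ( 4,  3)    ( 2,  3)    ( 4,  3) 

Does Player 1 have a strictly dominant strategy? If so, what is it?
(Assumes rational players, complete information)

No strictly dominant strategy exists for Player 1

Work:
A strategy strictly dominates another if it gives a strictly higher payoff against every opponent action. Compare each pair of P1's strategies column-by-column:
  A vs B: [2 vs 4, 1 vs 7, 3 vs 6] → A does not strictly dominate B (column X: 2 ≤ 4)
  A vs C: [2 vs 4, 1 vs 2, 3 vs 4] → A does not strictly dominate C (column X: 2 ≤ 4)
  B vs A: [4 vs 2, 7 vs 1, 6 vs 3] → B strictly dominates A
  B vs C: [4 vs 4, 7 vs 2, 6 vs 4] → B does not strictly dominate C (column X: 4 ≤ 4)
  C vs A: [4 vs 2, 2 vs 1, 4 vs 3] → C strictly dominates A
  C vs B: [4 vs 4, 2 vs 7, 4 vs 6] → C does not strictly dominate B (column X: 4 ≤ 4)
No single strategy strictly dominates all others → no strictly dominant strategy.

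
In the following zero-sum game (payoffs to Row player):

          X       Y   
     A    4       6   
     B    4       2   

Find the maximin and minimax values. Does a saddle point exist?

Maximin = 4, Minimax = 4, Saddle: True

Work:
Row minimums: [4, 2] → maximin = 4
Column maximums: [4, 6] → minimax = 4
Saddle point exists! Game value = 4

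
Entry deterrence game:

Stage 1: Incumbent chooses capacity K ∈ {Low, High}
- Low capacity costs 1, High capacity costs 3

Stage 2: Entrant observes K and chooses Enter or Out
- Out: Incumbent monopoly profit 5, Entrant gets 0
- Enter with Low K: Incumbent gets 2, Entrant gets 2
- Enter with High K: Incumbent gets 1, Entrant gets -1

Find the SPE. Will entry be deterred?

SPE: (High, Enter|Low, Out|High); Entry deterred. Incumbent net profit = 2

Work:
After Low K: Entrant enters (2 > 0)
After High K: Entrant stays out (-1 < 0)
Incumbent: Low → 2−1=1, High → 5−3=2
Incumbent chooses High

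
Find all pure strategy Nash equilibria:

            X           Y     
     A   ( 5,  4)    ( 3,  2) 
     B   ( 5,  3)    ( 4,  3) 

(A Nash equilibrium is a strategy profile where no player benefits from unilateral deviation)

Nash equilibrium: (A, X), (B, X), (B, Y)

Work:
Best responses:
  P1 vs X: payoffs [5, 5] → best response A/B (payoff 5)
  P1 vs Y: payoffs [3, 4] → best response B (payoff 4)
  P2 vs A: payoffs [4, 2] → best response X (payoff 4)
  P2 vs B: payoffs [3, 3] → best response X/Y (payoff 3)
Mutual best responses: (A,X), (B,X), (B,Y) → Nash equilibria.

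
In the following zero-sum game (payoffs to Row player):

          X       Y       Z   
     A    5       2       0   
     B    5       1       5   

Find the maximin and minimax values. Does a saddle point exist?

Maximin = 1, Minimax = 2, Saddle: False

Work:
Row minimums: [0, 1] → maximin = 1
Column maximums: [5, 2, 5] → minimax = 2
No saddle point (maximin ≠ minimax). Mixed strategy needed.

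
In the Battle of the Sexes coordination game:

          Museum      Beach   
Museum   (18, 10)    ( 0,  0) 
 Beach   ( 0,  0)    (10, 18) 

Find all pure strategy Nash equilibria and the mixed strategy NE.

Pure NE: (Museum, Museum) and (Beach, Beach); Mixed NE: p = 0.6429, q = 0.3571

Work:
Check pure NE:
(Museum, Museum): (18, 10) - no unilateral deviation beneficial
(Beach, Beach): (10, 18) - no unilateral deviation beneficial
Mixed NE: P1 plays Museum with p = 0.6429, P2 plays Museum with q = 0.3571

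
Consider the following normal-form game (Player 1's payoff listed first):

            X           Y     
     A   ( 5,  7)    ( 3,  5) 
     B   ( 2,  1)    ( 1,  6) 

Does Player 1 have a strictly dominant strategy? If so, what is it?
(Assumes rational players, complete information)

Yes, Player 1's strictly dominant strategy is A

Work:
A strategy strictly dominates another if it gives a strictly higher payoff against every opponent action. Compare each pair of P1's strategies column-by-column:
  A vs B: [5 vs 2, 3 vs 1] → A strictly dominates B
  B vs A: [2 vs 5, 1 vs 3] → B does not strictly dominate A (column X: 2 ≤ 5)
A strictly dominates every other strategy → strictly dominant.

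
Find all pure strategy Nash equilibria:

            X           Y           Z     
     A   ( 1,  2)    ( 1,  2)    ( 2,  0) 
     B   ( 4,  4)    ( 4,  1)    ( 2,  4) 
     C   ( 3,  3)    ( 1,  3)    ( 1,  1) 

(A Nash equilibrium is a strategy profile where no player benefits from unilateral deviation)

Nash equilibrium: (B, X), (B, Z)

Work:
Best responses:
  P1 vs X: payoffs [1, 4, 3] → best response B (payoff 4)
  P1 vs Y: payoffs [1, 4, 1] → best response B (payoff 4)
  P1 vs Z: payoffs [2, 2, 1] → best response A/B (payoff 2)
  P2 vs A: payoffs [2, 2, 0] → best response X/Y (payoff 2)
  P2 vs B: payoffs [4, 1, 4] → best response X/Z (payoff 4)
  P2 vs C: payoffs [3, 3, 1] → best response X/Y (payoff 3)
Mutual best responses: (B,X), (B,Z) → Nash equilibria.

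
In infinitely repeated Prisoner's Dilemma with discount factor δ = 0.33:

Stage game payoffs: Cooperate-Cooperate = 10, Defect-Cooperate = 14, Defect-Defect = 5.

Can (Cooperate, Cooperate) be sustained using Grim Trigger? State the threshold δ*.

δ* = 0.4444; since δ = 0.33 < 0.4444, cooperation cannot be sustained

Work:
For Grim Trigger:
Cooperate forever: 10/(1-δ)
Defect then punished: 14 + 5·δ/(1-δ)
Need: 10/(1-δ) ≥ 14 + 5·δ/(1-δ)
Solving: δ ≥ (T-R)/(T-P) = (14-10)/(14-5) = 0.4444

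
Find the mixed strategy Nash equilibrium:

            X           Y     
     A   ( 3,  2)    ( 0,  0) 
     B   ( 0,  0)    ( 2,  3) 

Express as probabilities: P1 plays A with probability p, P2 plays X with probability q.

p = 0.6, q = 0.4

Work:
Find probabilities that make opponent indifferent:
P2 chooses q to make P1 indifferent between A and B
P1 chooses p to make P2 indifferent between X and Y
Mixed NE: P1 plays (A: 0.6, B: 0.4), P2 plays (X: 0.4, Y: 0.6)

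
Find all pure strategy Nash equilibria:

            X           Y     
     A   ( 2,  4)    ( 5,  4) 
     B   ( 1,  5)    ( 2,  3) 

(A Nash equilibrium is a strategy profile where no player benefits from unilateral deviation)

Nash equilibrium: (A, X), (A, Y)

Work:
Best responses:
  P1 vs X: payoffs [2, 1] → best response A (payoff 2)
  P1 vs Y: payoffs [5, 2] → best response A (payoff 5)
  P2 vs A: payoffs [4, 4] → best response X/Y (payoff 4)
  P2 vs B: payoffs [5, 3] → best response X (payoff 5)
Mutual best responses: (A,X), (A,Y) → Nash equilibria.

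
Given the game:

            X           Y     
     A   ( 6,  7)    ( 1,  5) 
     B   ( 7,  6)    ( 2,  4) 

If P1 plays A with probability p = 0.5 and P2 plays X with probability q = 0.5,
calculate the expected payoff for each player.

E[P1] = 4.0, E[P2] = 5.5

Work:
E[P1] = p·q·π₁(A,X) + p·(1-q)·π₁(A,Y) + (1-p)·q·π₁(B,X) + (1-p)·(1-q)·π₁(B,Y)
= 0.5·0.5·6 + 0.5·0.5·1 + 0.5·0.5·7 + 0.5·0.5·2
= 4.0

E[P2] = 5.5 (similar calculation)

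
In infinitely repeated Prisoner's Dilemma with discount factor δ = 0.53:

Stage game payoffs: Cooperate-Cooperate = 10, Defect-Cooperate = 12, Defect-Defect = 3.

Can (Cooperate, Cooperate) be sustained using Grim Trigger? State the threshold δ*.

δ* = 0.2222; since δ = 0.53 ≥ 0.2222, cooperation can be sustained

Work:
For Grim Trigger:
Cooperate forever: 10/(1-δ)
Defect then punished: 12 + 3·δ/(1-δ)
Need: 10/(1-δ) ≥ 12 + 3·δ/(1-δ)
Solving: δ ≥ (T-R)/(T-P) = (12-10)/(12-3) = 0.2222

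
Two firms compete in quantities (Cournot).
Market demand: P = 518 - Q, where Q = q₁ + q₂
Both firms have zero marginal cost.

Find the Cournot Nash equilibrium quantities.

q₁* = q₂* = 172.67; P* = 172.67

Work:
Profit: π_i = P·q_i = (a - q_i - q_j)·q_i
FOC: ∂π_i/∂q_i = a - 2q_i - q_j = 0
Reaction function: q_i = (518 - q_j)/2
Symmetry: q* = 518/3 = 172.67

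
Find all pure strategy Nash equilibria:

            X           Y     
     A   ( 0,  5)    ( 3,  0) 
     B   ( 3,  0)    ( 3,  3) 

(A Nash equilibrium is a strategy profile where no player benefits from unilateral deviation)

Nash equilibrium: (B, Y)

Work:
Best responses:
  P1 vs X: payoffs [0, 3] → best response B (payoff 3)
  P1 vs Y: payoffs [3, 3] → best response A/B (payoff 3)
  P2 vs A: payoffs [5, 0] → best response X (payoff 5)
  P2 vs B: payoffs [0, 3] → best response Y (payoff 3)
Mutual best responses: (B,Y) → Nash equilibria.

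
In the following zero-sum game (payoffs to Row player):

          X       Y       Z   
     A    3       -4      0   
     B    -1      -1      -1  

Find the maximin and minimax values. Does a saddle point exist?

Maximin = -1, Minimax = -1, Saddle: True

Work:
Row minimums: [-4, -1] → maximin = -1
Column maximums: [3, -1, 0] → minimax = -1
Saddle point exists! Game value = -1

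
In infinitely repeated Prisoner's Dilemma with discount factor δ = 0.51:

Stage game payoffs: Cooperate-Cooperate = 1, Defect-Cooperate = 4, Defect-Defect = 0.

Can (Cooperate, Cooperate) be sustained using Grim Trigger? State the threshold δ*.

δ* = 0.75; since δ = 0.51 < 0.75, cooperation cannot be sustained

Work:
For Grim Trigger:
Cooperate forever: 1/(1-δ)
Defect then punished: 4 + 0·δ/(1-δ)
Need: 1/(1-δ) ≥ 4 + 0·δ/(1-δ)
Solving: δ ≥ (T-R)/(T-P) = (4-1)/(4-0) = 0.75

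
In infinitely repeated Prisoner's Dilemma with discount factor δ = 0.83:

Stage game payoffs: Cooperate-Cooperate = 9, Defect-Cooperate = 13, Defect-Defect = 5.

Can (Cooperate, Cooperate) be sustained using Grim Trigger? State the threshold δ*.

δ* = 0.5; since δ = 0.83 ≥ 0.5, cooperation can be sustained

Work:
For Grim Trigger:
Cooperate forever: 9/(1-δ)
Defect then punished: 13 + 5·δ/(1-δ)
Need: 9/(1-δ) ≥ 13 + 5·δ/(1-δ)
Solving: δ ≥ (T-R)/(T-P) = (13-9)/(13-5) = 0.5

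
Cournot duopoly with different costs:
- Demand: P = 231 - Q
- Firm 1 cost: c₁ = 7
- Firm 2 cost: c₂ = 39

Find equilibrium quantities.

q₁* = 85.33, q₂* = 53.33

Work:
Reaction: q₁ = (231 - 7 - q₂)/2
Reaction: q₂ = (231 - 39 - q₁)/2
Solve simultaneously:
q₁* = (231 - 2×7 + 39)/3 = 85.33
q₂* = (231 - 2×39 + 7)/3 = 53.33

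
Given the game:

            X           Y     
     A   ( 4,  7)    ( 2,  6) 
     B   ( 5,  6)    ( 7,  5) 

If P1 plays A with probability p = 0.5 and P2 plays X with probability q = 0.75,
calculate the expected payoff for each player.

E[P1] = 4.5, E[P2] = 6.25

Work:
E[P1] = p·q·π₁(A,X) + p·(1-q)·π₁(A,Y) + (1-p)·q·π₁(B,X) + (1-p)·(1-q)·π₁(B,Y)
= 0.5·0.75·4 + 0.5·0.25·2 + 0.5·0.75·5 + 0.5·0.25·7
= 4.5

E[P2] = 6.25 (similar calculation)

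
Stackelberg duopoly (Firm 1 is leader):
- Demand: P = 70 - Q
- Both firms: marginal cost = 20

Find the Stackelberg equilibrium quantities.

q₁* (leader) = 25.0, q₂* (follower) = 12.5

Work:
Follower's reaction: q₂ = (a - c - q₁)/2
Leader substitutes: π₁ = q₁·(a - q₁ - (a-c-q₁)/2 - c)
FOC: q₁* = (70 - 20)/2 = 25.00
Then: q₂* = (70 - 20 - 25.0)/2 = 12.50
Leader has first-mover advantage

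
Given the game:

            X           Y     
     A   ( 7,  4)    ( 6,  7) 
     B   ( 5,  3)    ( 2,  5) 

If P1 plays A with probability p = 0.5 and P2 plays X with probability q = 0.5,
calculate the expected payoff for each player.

E[P1] = 5.0, E[P2] = 4.75

Work:
E[P1] = p·q·π₁(A,X) + p·(1-q)·π₁(A,Y) + (1-p)·q·π₁(B,X) + (1-p)·(1-q)·π₁(B,Y)
= 0.5·0.5·7 + 0.5·0.5·6 + 0.5·0.5·5 + 0.5·0.5·2
= 5.0

E[P2] = 4.75 (similar calculation)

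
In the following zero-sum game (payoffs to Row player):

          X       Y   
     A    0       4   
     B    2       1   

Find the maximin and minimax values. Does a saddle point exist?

Maximin = 1, Minimax = 2, Saddle: False

Work:
Row minimums: [0, 1] → maximin = 1
Column maximums: [2, 4] → minimax = 2
No saddle point (maximin ≠ minimax). Mixed strategy needed.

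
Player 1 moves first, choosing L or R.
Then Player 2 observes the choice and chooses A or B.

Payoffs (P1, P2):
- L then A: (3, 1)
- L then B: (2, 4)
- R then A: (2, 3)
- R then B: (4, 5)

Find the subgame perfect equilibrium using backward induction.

P1 plays R, P2 plays B after L and B after R; Payoff (4, 5)

Work:
Backward induction:
After L: P2 chooses B → P1 gets 2
After R: P2 chooses B → P1 gets 4
P1 chooses R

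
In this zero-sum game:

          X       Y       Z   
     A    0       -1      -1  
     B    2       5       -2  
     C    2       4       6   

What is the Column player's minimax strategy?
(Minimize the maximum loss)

Column should play X, value = 2

Work:
Column player minimizes Row's maximum payoff:
Column X: max payoff to Row = 2
Column Y: max payoff to Row = 5
Column Z: max payoff to Row = 6
Minimum is 2, achieved by column X.
Minimax strategy: X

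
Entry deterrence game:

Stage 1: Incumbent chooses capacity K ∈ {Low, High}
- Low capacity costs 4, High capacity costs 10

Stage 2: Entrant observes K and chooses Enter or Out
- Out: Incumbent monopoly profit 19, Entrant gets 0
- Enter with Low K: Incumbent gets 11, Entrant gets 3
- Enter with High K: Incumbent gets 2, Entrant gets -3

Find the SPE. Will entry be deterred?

SPE: (High, Enter|Low, Out|High); Entry deterred. Incumbent net profit = 9

Work:
After Low K: Entrant enters (3 > 0)
After High K: Entrant stays out (-3 < 0)
Incumbent: Low → 11−4=7, High → 19−10=9
Incumbent chooses High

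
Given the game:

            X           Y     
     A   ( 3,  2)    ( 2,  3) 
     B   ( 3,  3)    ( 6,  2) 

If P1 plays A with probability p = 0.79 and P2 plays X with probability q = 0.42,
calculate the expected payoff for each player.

E[P1] = 2.9072, E[P2] = 2.5464

Work:
E[P1] = p·q·π₁(A,X) + p·(1-q)·π₁(A,Y) + (1-p)·q·π₁(B,X) + (1-p)·(1-q)·π₁(B,Y)
= 0.79·0.42·3 + 0.79·0.58·2 + 0.21·0.42·3 + 0.21·0.58·6
= 2.9072

E[P2] = 2.5464 (similar calculation)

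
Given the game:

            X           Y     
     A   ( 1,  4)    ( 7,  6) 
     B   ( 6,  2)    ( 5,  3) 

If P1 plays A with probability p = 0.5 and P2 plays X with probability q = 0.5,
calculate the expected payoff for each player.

E[P1] = 4.75, E[P2] = 3.75

Work:
E[P1] = p·q·π₁(A,X) + p·(1-q)·π₁(A,Y) + (1-p)·q·π₁(B,X) + (1-p)·(1-q)·π₁(B,Y)
= 0.5·0.5·1 + 0.5·0.5·7 + 0.5·0.5·6 + 0.5·0.5·5
= 4.75

E[P2] = 3.75 (similar calculation)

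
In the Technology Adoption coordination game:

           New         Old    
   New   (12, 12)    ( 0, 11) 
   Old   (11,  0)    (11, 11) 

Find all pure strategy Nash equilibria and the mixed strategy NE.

Pure NE: (New, New) and (Old, Old); Mixed NE: p = 0.9167, q = 0.9167

Work:
Check pure NE:
(New, New): (12, 12) - no unilateral deviation beneficial
(Old, Old): (11, 11) - no unilateral deviation beneficial
Mixed NE: P1 plays New with p = 0.9167, P2 plays New with q = 0.9167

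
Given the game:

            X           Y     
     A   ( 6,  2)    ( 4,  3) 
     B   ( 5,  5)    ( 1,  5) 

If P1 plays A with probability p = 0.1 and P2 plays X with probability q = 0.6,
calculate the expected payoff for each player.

E[P1] = 3.58, E[P2] = 4.74

Work:
E[P1] = p·q·π₁(A,X) + p·(1-q)·π₁(A,Y) + (1-p)·q·π₁(B,X) + (1-p)·(1-q)·π₁(B,Y)
= 0.1·0.6·6 + 0.1·0.4·4 + 0.9·0.6·5 + 0.9·0.4·1
= 3.58

E[P2] = 4.74 (similar calculation)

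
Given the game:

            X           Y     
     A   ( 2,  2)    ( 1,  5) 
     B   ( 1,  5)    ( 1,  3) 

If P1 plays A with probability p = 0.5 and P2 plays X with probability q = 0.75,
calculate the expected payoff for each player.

E[P1] = 1.375, E[P2] = 3.625

Work:
E[P1] = p·q·π₁(A,X) + p·(1-q)·π₁(A,Y) + (1-p)·q·π₁(B,X) + (1-p)·(1-q)·π₁(B,Y)
= 0.5·0.75·2 + 0.5·0.25·1 + 0.5·0.75·1 + 0.5·0.25·1
= 1.375

E[P2] = 3.625 (similar calculation)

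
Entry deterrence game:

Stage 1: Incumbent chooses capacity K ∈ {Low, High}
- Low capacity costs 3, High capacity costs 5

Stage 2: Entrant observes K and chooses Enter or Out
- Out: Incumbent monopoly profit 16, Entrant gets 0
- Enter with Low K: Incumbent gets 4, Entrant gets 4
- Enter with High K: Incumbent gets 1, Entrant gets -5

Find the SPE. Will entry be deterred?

SPE: (High, Enter|Low, Out|High); Entry deterred. Incumbent net profit = 11

Work:
After Low K: Entrant enters (4 > 0)
After High K: Entrant stays out (-5 < 0)
Incumbent: Low → 4−3=1, High → 16−5=11
Incumbent chooses High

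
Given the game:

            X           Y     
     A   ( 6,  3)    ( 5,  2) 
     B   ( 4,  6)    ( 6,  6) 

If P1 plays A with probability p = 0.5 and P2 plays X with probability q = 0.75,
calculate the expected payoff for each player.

E[P1] = 5.125, E[P2] = 4.375

Work:
E[P1] = p·q·π₁(A,X) + p·(1-q)·π₁(A,Y) + (1-p)·q·π₁(B,X) + (1-p)·(1-q)·π₁(B,Y)
= 0.5·0.75·6 + 0.5·0.25·5 + 0.5·0.75·4 + 0.5·0.25·6
= 5.125

E[P2] = 4.375 (similar calculation)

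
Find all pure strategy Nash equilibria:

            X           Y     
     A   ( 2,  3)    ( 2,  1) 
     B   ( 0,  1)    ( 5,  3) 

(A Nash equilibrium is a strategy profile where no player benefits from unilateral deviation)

Nash equilibrium: (A, X), (B, Y)

Work:
Best responses:
  P1 vs X: payoffs [2, 0] → best response A (payoff 2)
  P1 vs Y: payoffs [2, 5] → best response B (payoff 5)
  P2 vs A: payoffs [3, 1] → best response X (payoff 3)
  P2 vs B: payoffs [1, 3] → best response Y (payoff 3)
Mutual best responses: (A,X), (B,Y) → Nash equilibria.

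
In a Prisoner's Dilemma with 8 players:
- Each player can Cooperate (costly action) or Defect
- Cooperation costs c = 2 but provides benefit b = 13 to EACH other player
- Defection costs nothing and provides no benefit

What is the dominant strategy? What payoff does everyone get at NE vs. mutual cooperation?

Dominant: Defect; NE payoff = 0; Coop payoff = 89

Work:
Defect dominates (saves cost c = 2, benefit to others is external)
NE: All defect → everyone gets 0
If all cooperate: each receives (7)×13 - 2 = 89
Social dilemma: 89 > 0 but NE gives 0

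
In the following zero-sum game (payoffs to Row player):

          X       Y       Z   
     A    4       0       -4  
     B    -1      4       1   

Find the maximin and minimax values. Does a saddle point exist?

Maximin = -1, Minimax = 1, Saddle: False

Work:
Row minimums: [-4, -1] → maximin = -1
Column maximums: [4, 4, 1] → minimax = 1
No saddle point (maximin ≠ minimax). Mixed strategy needed.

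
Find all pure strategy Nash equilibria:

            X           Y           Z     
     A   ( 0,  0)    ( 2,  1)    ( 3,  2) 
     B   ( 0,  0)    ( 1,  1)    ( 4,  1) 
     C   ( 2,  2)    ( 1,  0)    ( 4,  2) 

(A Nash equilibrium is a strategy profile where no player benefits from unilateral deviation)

Nash equilibrium: (B, Z), (C, X), (C, Z)

Work:
Best responses:
  P1 vs X: payoffs [0, 0, 2] → best response C (payoff 2)
  P1 vs Y: payoffs [2, 1, 1] → best response A (payoff 2)
  P1 vs Z: payoffs [3, 4, 4] → best response B/C (payoff 4)
  P2 vs A: payoffs [0, 1, 2] → best response Z (payoff 2)
  P2 vs B: payoffs [0, 1, 1] → best response Y/Z (payoff 1)
  P2 vs C: payoffs [2, 0, 2] → best response X/Z (payoff 2)
Mutual best responses: (B,Z), (C,X), (C,Z) → Nash equilibria.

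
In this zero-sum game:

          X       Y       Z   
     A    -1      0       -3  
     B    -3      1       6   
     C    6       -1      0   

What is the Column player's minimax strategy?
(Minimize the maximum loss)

Column should play Y, value = 1

Work:
Column player minimizes Row's maximum payoff:
Column X: max payoff to Row = 6
Column Y: max payoff to Row = 1
Column Z: max payoff to Row = 6
Minimum is 1, achieved by column Y.
Minimax strategy: Y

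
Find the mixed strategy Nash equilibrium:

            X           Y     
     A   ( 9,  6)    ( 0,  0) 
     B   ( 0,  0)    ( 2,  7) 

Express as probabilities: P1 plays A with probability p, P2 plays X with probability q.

p = 0.5385, q = 0.1818

Work:
Find probabilities that make opponent indifferent:
P2 chooses q to make P1 indifferent between A and B
P1 chooses p to make P2 indifferent between X and Y
Mixed NE: P1 plays (A: 0.5385, B: 0.4615), P2 plays (X: 0.1818, Y: 0.8182)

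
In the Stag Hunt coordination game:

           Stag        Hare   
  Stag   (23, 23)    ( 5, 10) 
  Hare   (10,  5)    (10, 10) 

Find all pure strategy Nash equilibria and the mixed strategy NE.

Pure NE: (Stag, Stag) and (Hare, Hare); Mixed NE: p = 0.2778, q = 0.2778

Work:
Check pure NE:
(Stag, Stag): (23, 23) - no unilateral deviation beneficial
(Hare, Hare): (10, 10) - no unilateral deviation beneficial
Mixed NE: P1 plays Stag with p = 0.2778, P2 plays Stag with q = 0.2778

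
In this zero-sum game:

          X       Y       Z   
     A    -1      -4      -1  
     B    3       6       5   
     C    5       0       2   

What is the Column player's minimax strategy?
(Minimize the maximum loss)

Column should play X or Z (all achieve the minimum), value = 5

Work:
Column player minimizes Row's maximum payoff:
Column X: max payoff to Row = 5
Column Y: max payoff to Row = 6
Column Z: max payoff to Row = 5
Minimum is 5, achieved by columns X, Z (tied).
Each of X or Z is a minimax strategy.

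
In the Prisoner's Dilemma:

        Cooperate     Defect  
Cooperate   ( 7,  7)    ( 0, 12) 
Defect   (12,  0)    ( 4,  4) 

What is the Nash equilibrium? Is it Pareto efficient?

(Defect, Defect) is NE; not Pareto efficient

Work:
Defect dominates Cooperate for both players:
If P2 cooperates: Defect (12) > Cooperate (7)
If P2 defects: Defect (4) > Cooperate (0)
NE: (Defect, Defect) with payoff (4, 4)
But (Cooperate, Cooperate) = (7, 7) Pareto dominates (4, 4)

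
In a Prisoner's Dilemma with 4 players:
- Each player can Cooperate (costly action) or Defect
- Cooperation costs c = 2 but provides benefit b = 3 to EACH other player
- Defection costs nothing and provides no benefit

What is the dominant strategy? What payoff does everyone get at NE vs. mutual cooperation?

Dominant: Defect; NE payoff = 0; Coop payoff = 7

Work:
Defect dominates (saves cost c = 2, benefit to others is external)
NE: All defect → everyone gets 0
If all cooperate: each receives (3)×3 - 2 = 7
Social dilemma: 7 > 0 but NE gives 0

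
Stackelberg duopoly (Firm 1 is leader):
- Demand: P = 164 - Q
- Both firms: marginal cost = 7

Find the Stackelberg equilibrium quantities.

q₁* (leader) = 78.5, q₂* (follower) = 39.25

Work:
Follower's reaction: q₂ = (a - c - q₁)/2
Leader substitutes: π₁ = q₁·(a - q₁ - (a-c-q₁)/2 - c)
FOC: q₁* = (164 - 7)/2 = 78.50
Then: q₂* = (164 - 7 - 78.5)/2 = 39.25
Leader has first-mover advantage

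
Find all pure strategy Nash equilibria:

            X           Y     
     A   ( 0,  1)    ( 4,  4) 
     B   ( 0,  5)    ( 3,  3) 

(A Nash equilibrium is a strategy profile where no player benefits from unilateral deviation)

Nash equilibrium: (A, Y), (B, X)

Work:
Best responses:
  P1 vs X: payoffs [0, 0] → best response A/B (payoff 0)
  P1 vs Y: payoffs [4, 3] → best response A (payoff 4)
  P2 vs A: payoffs [1, 4] → best response Y (payoff 4)
  P2 vs B: payoffs [5, 3] → best response X (payoff 5)
Mutual best responses: (A,Y), (B,X) → Nash equilibria.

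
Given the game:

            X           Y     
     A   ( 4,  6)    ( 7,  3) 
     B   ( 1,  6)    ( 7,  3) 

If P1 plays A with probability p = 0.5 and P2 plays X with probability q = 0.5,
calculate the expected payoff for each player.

E[P1] = 4.75, E[P2] = 4.5

Work:
E[P1] = p·q·π₁(A,X) + p·(1-q)·π₁(A,Y) + (1-p)·q·π₁(B,X) + (1-p)·(1-q)·π₁(B,Y)
= 0.5·0.5·4 + 0.5·0.5·7 + 0.5·0.5·1 + 0.5·0.5·7
= 4.75

E[P2] = 4.5 (similar calculation)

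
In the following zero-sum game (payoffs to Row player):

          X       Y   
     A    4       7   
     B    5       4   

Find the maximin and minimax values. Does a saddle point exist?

Maximin = 4, Minimax = 5, Saddle: False

Work:
Row minimums: [4, 4] → maximin = 4
Column maximums: [5, 7] → minimax = 5
No saddle point (maximin ≠ minimax). Mixed strategy needed.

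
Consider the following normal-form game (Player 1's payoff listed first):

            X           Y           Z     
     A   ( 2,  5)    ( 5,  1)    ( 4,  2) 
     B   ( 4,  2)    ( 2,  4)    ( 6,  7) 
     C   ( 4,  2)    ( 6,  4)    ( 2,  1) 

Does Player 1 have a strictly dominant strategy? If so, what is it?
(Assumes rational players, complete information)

No strictly dominant strategy exists for Player 1

Work:
A strategy strictly dominates another if it gives a strictly higher payoff against every opponent action. Compare each pair of P1's strategies column-by-column:
  A vs B: [2 vs 4, 5 vs 2, 4 vs 6] → A does not strictly dominate B (column X: 2 ≤ 4)
  A vs C: [2 vs 4, 5 vs 6, 4 vs 2] → A does not strictly dominate C (column X: 2 ≤ 4)
  B vs A: [4 vs 2, 2 vs 5, 6 vs 4] → B does not strictly dominate A (column Y: 2 ≤ 5)
  B vs C: [4 vs 4, 2 vs 6, 6 vs 2] → B does not strictly dominate C (column X: 4 ≤ 4)
  C vs A: [4 vs 2, 6 vs 5, 2 vs 4] → C does not strictly dominate A (column Z: 2 ≤ 4)
  C vs B: [4 vs 4, 6 vs 2, 2 vs 6] → C does not strictly dominate B (column X: 4 ≤ 4)
No single strategy strictly dominates all others → no strictly dominant strategy.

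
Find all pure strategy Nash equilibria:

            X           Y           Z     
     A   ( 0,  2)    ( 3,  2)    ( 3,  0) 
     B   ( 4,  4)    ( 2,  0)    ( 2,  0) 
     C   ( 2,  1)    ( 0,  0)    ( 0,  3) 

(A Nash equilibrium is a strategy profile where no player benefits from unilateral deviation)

Nash equilibrium: (A, Y), (B, X)

Work:
Best responses:
  P1 vs X: payoffs [0, 4, 2] → best response B (payoff 4)
  P1 vs Y: payoffs [3, 2, 0] → best response A (payoff 3)
  P1 vs Z: payoffs [3, 2, 0] → best response A (payoff 3)
  P2 vs A: payoffs [2, 2, 0] → best response X/Y (payoff 2)
  P2 vs B: payoffs [4, 0, 0] → best response X (payoff 4)
  P2 vs C: payoffs [1, 0, 3] → best response Z (payoff 3)
Mutual best responses: (A,Y), (B,X) → Nash equilibria.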